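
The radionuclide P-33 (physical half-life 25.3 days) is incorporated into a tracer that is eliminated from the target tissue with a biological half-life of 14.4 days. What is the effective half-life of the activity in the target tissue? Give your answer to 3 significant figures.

9.18 days

1/t_eff = 1/t_phys + 1/t_biol = 1/25.3 + 1/14.4 = 0.10897 per day.
t_eff = 25.3 × 14.4 / (25.3 + 14.4) ≈ 9.1768 days.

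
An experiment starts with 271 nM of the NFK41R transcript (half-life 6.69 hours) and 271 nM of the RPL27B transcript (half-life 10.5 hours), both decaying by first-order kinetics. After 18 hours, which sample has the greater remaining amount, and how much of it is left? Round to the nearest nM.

NFK41R transcript: 271 × (1/2)^2.6906 ≈ 41.978 nM.
RPL27B transcript: 271 × (1/2)^1.7143 ≈ 82.588 nM.
RPL27B transcript has more remaining, at ≈ 82.588 nM.

RPL27B transcript, 83 nM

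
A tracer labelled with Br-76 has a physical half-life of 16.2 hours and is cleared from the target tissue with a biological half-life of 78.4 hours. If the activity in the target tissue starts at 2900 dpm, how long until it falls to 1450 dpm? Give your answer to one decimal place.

1/t_eff = 1/t_phys + 1/t_biol = 1/16.2 + 1/78.4 = 0.074483 per hour.
t_eff = 16.2 × 78.4 / (16.2 + 78.4) ≈ 13.426 hours.
n = log₂(2900/1450) ≈ 1; t = 1 × 13.426 ≈ 13.426 hours.

13.4 hours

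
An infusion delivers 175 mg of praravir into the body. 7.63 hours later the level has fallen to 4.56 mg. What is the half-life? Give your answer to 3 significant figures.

A/A₀ = 4.56/175 ≈ 0.026057.
n = log₂(38.377) ≈ 5.2622 half-lives elapsed in 7.63 hours.
t½ = 7.63/5.2622 ≈ 1.45 hours.

1.45 hours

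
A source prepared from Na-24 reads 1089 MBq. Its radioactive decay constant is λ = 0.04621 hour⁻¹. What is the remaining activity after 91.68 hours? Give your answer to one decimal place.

t½ = ln 2 / λ = 0.69315 / 0.04621 ≈ 15 hours.
Number of half-lives: n = 91.68/15 ≈ 6.112.
Remaining = 1089 × (1/2)^6.112 = 1089 × 0.014458 ≈ 15.744 MBq.

15.7 MBq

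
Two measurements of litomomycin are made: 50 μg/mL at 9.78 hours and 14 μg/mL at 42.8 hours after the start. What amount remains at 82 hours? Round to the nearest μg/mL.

Over Δt = 42.8 − 9.78 = 33.02 hours, the level fell by a factor of 50/14 ≈ 3.5714.
n = log₂(3.5714) ≈ 1.8365 half-lives, so t½ = 33.02/1.8365 ≈ 17.98 hours.
From t = 42.8 to t = 82: 14 × (1/2)^((82−42.8)/17.98) ≈ 3.089 μg/mL.

3 μg/mL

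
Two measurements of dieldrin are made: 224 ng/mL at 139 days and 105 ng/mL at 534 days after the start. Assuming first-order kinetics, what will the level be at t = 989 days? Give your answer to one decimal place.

Over Δt = 534 − 139 = 395 days, the level fell by a factor of 224/105 ≈ 2.1333.
n = log₂(2.1333) ≈ 1.0931 half-lives, so t½ = 395/1.0931 ≈ 361.35 days.
From t = 534 to t = 989: 105 × (1/2)^((989−534)/361.35) ≈ 43.868 ng/mL.

43.9 ng/mL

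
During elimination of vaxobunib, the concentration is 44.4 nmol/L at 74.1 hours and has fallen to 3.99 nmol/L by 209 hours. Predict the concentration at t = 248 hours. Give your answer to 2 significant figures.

Over Δt = 209 − 74.1 = 134.9 hours, the level fell by a factor of 44.4/3.99 ≈ 11.128.
n = log₂(11.128) ≈ 3.4761 half-lives, so t½ = 134.9/3.4761 ≈ 38.808 hours.
From t = 209 to t = 248: 3.99 × (1/2)^((248−209)/38.808) ≈ 1.9882 nmol/L.

2.0 nmol/L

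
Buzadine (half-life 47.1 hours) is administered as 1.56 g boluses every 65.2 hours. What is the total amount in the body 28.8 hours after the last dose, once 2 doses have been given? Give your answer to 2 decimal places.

The 2 doses were given 94, 28.8 hours ago.
Total = 1.56·(1/2)^(94/47.1) + 1.56·(1/2)^(28.8/47.1)
      = 0.39115 + 1.0211 ≈ 1.4122 g.

1.41 g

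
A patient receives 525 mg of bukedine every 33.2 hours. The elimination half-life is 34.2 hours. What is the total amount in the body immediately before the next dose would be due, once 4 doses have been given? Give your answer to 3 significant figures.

The 4 doses were given 132.8, 99.6, 66.4, 33.2 hours ago.
Total = 525·(1/2)^(132.8/34.2) + 525·(1/2)^(99.6/34.2) + 525·(1/2)^(66.4/34.2) + 525·(1/2)^(33.2/34.2)
      = 35.583 + 69.739 + 136.68 + 267.87 ≈ 509.88 mg.

510 mg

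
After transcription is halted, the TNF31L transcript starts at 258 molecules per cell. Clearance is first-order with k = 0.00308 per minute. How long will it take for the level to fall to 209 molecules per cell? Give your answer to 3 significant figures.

68.4 minutes

t½ = ln 2 / k = 0.69315 / 0.00308 ≈ 225.05 minutes.
Fraction remaining = 209/258 ≈ 0.81008.
n = log₂(258/209) = ln(1.2344)/ln 2 ≈ 0.30387 half-lives.
t = n × t½ = 0.30387 × 225.05 ≈ 68.385 minutes.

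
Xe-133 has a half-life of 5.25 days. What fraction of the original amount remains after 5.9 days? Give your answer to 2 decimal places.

n = 5.9/5.25 ≈ 1.1238 half-lives.
Fraction remaining = (1/2)^1.1238 ≈ 0.45888.

0.46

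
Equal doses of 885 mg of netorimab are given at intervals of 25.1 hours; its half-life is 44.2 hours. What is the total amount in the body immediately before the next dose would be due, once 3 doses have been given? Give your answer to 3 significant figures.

1270 mg

The 3 doses were given 75.3, 50.2, 25.1 hours ago.
Total = 885·(1/2)^(75.3/44.2) + 885·(1/2)^(50.2/44.2) + 885·(1/2)^(25.1/44.2)
      = 271.71 + 402.76 + 597.03 ≈ 1271.5 mg.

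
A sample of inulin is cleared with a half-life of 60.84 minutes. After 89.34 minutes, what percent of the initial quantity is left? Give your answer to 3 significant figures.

n = 89.34/60.84 ≈ 1.4684 half-lives.
Fraction remaining = (1/2)^1.4684 ≈ 0.36137, i.e. 36.137%.

36.1%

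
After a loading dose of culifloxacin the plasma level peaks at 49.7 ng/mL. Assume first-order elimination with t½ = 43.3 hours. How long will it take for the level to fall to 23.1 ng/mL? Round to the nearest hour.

Fraction remaining = 23.1/49.7 ≈ 0.46479.
n = log₂(49.7/23.1) = ln(2.1515)/ln 2 ≈ 1.1054 half-lives.
t = n × t½ = 1.1054 × 43.3 ≈ 47.862 hours.

48 hours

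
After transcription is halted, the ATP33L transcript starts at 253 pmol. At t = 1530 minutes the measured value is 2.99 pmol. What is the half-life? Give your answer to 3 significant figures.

239 minutes

A/A₀ = 2.99/253 ≈ 0.011818.
n = log₂(84.615) ≈ 6.4028 half-lives elapsed in 1530 minutes.
t½ = 1530/6.4028 ≈ 238.96 minutes.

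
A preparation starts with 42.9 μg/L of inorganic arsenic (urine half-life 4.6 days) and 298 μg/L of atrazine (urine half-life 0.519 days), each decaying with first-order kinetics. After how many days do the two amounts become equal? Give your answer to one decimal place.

Set 42.9·(1/2)^(t/4.6) = 298·(1/2)^(t/0.519).
Taking log₂: log₂(42.9/298) = t·(1/4.6 − 1/0.519).
log₂(0.14396) = -2.7963; 1/4.6 − 1/0.519 = -1.7094.
t = -2.7963 / -1.7094 ≈ 1.6358 days.

1.6 days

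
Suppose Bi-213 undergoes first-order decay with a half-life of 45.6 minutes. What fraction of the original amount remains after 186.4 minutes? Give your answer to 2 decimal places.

n = 186.4/45.6 ≈ 4.0877 half-lives.
Fraction remaining = (1/2)^4.0877 ≈ 0.058813.

0.06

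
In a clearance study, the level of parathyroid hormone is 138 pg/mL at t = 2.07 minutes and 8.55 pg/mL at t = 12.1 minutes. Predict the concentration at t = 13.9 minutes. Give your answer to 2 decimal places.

Over Δt = 12.1 − 2.07 = 10.03 minutes, the level fell by a factor of 138/8.55 ≈ 16.14.
n = log₂(16.14) ≈ 4.0126 half-lives, so t½ = 10.03/4.0126 ≈ 2.4996 minutes.
From t = 12.1 to t = 13.9: 8.55 × (1/2)^((13.9−12.1)/2.4996) ≈ 5.1903 pg/mL.

5.19 pg/mL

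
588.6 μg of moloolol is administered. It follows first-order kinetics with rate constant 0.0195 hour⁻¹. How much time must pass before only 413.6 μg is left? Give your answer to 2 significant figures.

t½ = ln 2 / k = 0.69315 / 0.0195 ≈ 35.546 hours.
Fraction remaining = 413.6/588.6 ≈ 0.70268.
n = log₂(588.6/413.6) = ln(1.4231)/ln 2 ≈ 0.50905 half-lives.
t = n × t½ = 0.50905 × 35.546 ≈ 18.095 hours.

18 hours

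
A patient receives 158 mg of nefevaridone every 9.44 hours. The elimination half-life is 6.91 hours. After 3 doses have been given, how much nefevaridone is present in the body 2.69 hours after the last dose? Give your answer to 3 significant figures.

186 mg

The 3 doses were given 21.57, 12.13, 2.69 hours ago.
Total = 158·(1/2)^(21.57/6.91) + 158·(1/2)^(12.13/6.91) + 158·(1/2)^(2.69/6.91)
      = 18.154 + 46.797 + 120.63 ≈ 185.59 mg.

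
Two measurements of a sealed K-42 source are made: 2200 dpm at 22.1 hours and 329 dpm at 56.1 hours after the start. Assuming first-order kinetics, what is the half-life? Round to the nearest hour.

Over Δt = 56.1 − 22.1 = 34 hours, the level fell by a factor of 2200/329 ≈ 6.6869.
n = log₂(6.6869) ≈ 2.7413 half-lives, so t½ = 34/2.7413 ≈ 12.403 hours.

12 hours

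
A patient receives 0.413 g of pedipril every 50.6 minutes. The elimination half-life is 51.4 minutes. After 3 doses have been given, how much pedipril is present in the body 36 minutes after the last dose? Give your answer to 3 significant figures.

The 3 doses were given 137.2, 86.6, 36 minutes ago.
Total = 0.413·(1/2)^(137.2/51.4) + 0.413·(1/2)^(86.6/51.4) + 0.413·(1/2)^(36/51.4)
      = 0.064927 + 0.12846 + 0.25416 ≈ 0.44755 g.

0.448 g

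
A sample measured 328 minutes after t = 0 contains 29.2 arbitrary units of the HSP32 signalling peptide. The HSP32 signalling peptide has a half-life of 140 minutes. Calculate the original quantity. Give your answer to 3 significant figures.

148 arbitrary units

Number of half-lives elapsed: n = 328/140 ≈ 2.3429.
A₀ = A × 2^n = 29.2 × 2^2.3429 = 29.2 × 5.0731 ≈ 148.13 arbitrary units.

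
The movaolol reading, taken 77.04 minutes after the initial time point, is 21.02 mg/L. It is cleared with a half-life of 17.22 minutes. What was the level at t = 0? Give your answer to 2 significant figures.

470 mg/L

Number of half-lives elapsed: n = 77.04/17.22 ≈ 4.4739.
A₀ = A × 2^n = 21.02 × 2^4.4739 = 21.02 × 22.221 ≈ 467.09 mg/L.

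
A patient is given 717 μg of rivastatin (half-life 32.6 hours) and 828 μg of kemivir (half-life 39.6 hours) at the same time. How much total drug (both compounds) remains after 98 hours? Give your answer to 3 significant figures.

rivastatin: 717 × (1/2)^(98/32.6) = 717 × (1/2)^3.0061 ≈ 89.245 μg.
kemivir: 828 × (1/2)^(98/39.6) = 828 × (1/2)^2.4747 ≈ 148.96 μg.
Total = 89.245 + 148.96 ≈ 238.2 μg.

238 μg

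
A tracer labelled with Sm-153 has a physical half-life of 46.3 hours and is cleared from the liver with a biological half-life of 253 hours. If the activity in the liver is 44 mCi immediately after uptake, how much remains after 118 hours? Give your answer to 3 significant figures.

5.44 mCi

1/t_eff = 1/t_phys + 1/t_biol = 1/46.3 + 1/253 = 0.025551 per hour.
t_eff = 46.3 × 253 / (46.3 + 253) ≈ 39.138 hours.
Remaining = 44 × (1/2)^(118/39.138) = 44 × (1/2)^3.015 ≈ 5.4431 mCi.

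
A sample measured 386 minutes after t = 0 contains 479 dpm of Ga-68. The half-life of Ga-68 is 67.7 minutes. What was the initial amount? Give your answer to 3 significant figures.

24900 dpm

Number of half-lives elapsed: n = 386/67.7 ≈ 5.7016.
A₀ = A × 2^n = 479 × 2^5.7016 = 479 × 52.043 ≈ 24928 dpm.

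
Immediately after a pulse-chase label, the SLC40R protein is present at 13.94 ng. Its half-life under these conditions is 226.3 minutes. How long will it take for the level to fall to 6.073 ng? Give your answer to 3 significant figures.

271 minutes

Fraction remaining = 6.073/13.94 ≈ 0.43565.
n = log₂(13.94/6.073) = ln(2.2954)/ln 2 ≈ 1.1987 half-lives.
t = n × t½ = 1.1987 × 226.3 ≈ 271.28 minutes.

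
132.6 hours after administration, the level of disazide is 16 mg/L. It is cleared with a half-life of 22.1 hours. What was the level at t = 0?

Number of half-lives elapsed: n = 132.6/22.1 ≈ 6.
A₀ = A × 2^n = 16 × 2^6 = 16 × 64 ≈ 1024 mg/L.

1024 mg/L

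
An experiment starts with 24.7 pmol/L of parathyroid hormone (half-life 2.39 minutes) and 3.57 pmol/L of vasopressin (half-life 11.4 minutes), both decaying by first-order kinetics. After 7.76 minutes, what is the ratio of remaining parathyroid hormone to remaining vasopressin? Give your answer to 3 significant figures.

parathyroid hormone: 24.7 × (1/2)^(7.76/2.39) = 24.7 × (1/2)^3.2469 ≈ 2.6019 pmol/L.
vasopressin: 3.57 × (1/2)^(7.76/11.4) = 3.57 × (1/2)^0.6807 ≈ 2.2272 pmol/L.
Ratio ≈ 2.6019 / 2.2272 ≈ 1.1683.

1.17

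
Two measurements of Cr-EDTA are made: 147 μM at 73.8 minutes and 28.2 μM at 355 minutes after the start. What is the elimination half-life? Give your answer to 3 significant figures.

118 minutes

Over Δt = 355 − 73.8 = 281.2 minutes, the level fell by a factor of 147/28.2 ≈ 5.2128.
n = log₂(5.2128) ≈ 2.382 half-lives, so t½ = 281.2/2.382 ≈ 118.05 minutes.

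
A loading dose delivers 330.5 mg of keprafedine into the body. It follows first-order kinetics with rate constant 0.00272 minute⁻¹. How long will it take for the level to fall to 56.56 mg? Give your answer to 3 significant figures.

649 minutes

t½ = ln 2 / λ = 0.69315 / 0.00272 ≈ 254.83 minutes.
Fraction remaining = 56.56/330.5 ≈ 0.17113.
n = log₂(330.5/56.56) = ln(5.8434)/ln 2 ≈ 2.5468 half-lives.
t = n × t½ = 2.5468 × 254.83 ≈ 649.01 minutes.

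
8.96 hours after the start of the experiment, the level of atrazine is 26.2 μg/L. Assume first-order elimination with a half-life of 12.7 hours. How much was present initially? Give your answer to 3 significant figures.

Number of half-lives elapsed: n = 8.96/12.7 ≈ 0.70551.
A₀ = A × 2^n = 26.2 × 2^0.70551 = 26.2 × 1.6307 ≈ 42.725 μg/L.

42.7 μg/L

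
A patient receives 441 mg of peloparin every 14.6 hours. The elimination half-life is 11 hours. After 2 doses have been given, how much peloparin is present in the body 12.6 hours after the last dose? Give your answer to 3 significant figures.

279 mg

The 2 doses were given 27.2, 12.6 hours ago.
Total = 441·(1/2)^(27.2/11) + 441·(1/2)^(12.6/11)
      = 79.446 + 199.35 ≈ 278.8 mg.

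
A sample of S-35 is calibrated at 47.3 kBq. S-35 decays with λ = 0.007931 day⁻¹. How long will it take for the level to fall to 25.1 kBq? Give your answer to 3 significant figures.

79.9 days

t½ = ln 2 / λ = 0.69315 / 0.007931 ≈ 87.397 days.
Fraction remaining = 25.1/47.3 ≈ 0.53066.
n = log₂(47.3/25.1) = ln(1.8845)/ln 2 ≈ 0.91415 half-lives.
t = n × t½ = 0.91415 × 87.397 ≈ 79.894 days.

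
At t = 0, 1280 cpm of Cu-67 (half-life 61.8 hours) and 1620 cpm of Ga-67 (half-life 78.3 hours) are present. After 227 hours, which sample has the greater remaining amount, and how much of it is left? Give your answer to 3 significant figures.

Cu-67: 1280 × (1/2)^3.6731 ≈ 100.34 cpm.
Ga-67: 1620 × (1/2)^2.8991 ≈ 217.17 cpm.
Ga-67 has more remaining, at ≈ 217.17 cpm.

Ga-67, 217 cpm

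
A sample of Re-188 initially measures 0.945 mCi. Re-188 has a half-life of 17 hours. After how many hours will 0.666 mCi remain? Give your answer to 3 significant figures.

8.58 hours

Fraction remaining = 0.666/0.945 ≈ 0.70476.
n = log₂(0.945/0.666) = ln(1.4189)/ln 2 ≈ 0.50479 half-lives.
t = n × t½ = 0.50479 × 17 ≈ 8.5815 hours.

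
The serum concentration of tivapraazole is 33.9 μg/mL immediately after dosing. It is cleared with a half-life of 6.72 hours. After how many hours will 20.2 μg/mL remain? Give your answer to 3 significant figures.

Fraction remaining = 20.2/33.9 ≈ 0.59587.
n = log₂(33.9/20.2) = ln(1.6782)/ln 2 ≈ 0.74693 half-lives.
t = n × t½ = 0.74693 × 6.72 ≈ 5.0194 hours.

5.02 hours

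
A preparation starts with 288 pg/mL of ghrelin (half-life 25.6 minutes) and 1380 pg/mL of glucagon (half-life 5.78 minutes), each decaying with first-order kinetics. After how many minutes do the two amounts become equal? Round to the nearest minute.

Set 288·(1/2)^(t/25.6) = 1380·(1/2)^(t/5.78).
Taking log₂: log₂(288/1380) = t·(1/25.6 − 1/5.78).
log₂(0.2087) = -2.2605; 1/25.6 − 1/5.78 = -0.13395.
t = -2.2605 / -0.13395 ≈ 16.876 minutes.

17 minutes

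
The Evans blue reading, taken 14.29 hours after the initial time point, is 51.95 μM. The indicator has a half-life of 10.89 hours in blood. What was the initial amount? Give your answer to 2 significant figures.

130 μM

Number of half-lives elapsed: n = 14.29/10.89 ≈ 1.3122.
A₀ = A × 2^n = 51.95 × 2^1.3122 = 51.95 × 2.4832 ≈ 129 μM.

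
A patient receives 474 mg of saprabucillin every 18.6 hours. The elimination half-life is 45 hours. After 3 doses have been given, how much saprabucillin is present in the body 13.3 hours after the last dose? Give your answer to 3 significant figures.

894 mg

The 3 doses were given 50.5, 31.9, 13.3 hours ago.
Total = 474·(1/2)^(50.5/45) + 474·(1/2)^(31.9/45) + 474·(1/2)^(13.3/45)
      = 217.75 + 289.99 + 386.2 ≈ 893.93 mg.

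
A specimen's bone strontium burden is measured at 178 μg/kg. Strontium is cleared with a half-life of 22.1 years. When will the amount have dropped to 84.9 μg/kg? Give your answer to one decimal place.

23.6 years

Fraction remaining = 84.9/178 ≈ 0.47697.
n = log₂(178/84.9) = ln(2.0966)/ln 2 ≈ 1.068 half-lives.
t = n × t½ = 1.068 × 22.1 ≈ 23.604 years.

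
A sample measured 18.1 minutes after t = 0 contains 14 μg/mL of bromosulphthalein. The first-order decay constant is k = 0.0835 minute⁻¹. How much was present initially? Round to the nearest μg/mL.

63 μg/mL

t½ = ln 2 / k = 0.69315 / 0.0835 ≈ 8.3012 minutes.
Number of half-lives elapsed: n = 18.1/8.3012 ≈ 2.1804.
A₀ = A × 2^n = 14 × 2^2.1804 = 14 × 4.5328 ≈ 63.46 μg/mL.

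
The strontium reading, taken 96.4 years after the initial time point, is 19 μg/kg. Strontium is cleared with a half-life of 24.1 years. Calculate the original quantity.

Number of half-lives elapsed: n = 96.4/24.1 ≈ 4.
A₀ = A × 2^n = 19 × 2^4 = 19 × 16 ≈ 304 μg/kg.

304 μg/kg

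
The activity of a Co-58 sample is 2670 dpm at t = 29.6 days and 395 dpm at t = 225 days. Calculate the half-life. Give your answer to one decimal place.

70.9 days

Over Δt = 225 − 29.6 = 195.4 days, the level fell by a factor of 2670/395 ≈ 6.7595.
n = log₂(6.7595) ≈ 2.7569 half-lives, so t½ = 195.4/2.7569 ≈ 70.876 days.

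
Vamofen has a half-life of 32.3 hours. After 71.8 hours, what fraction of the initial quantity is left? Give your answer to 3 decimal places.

n = 71.8/32.3 ≈ 2.2229 half-lives.
Fraction remaining = (1/2)^2.2229 ≈ 0.21421.

0.214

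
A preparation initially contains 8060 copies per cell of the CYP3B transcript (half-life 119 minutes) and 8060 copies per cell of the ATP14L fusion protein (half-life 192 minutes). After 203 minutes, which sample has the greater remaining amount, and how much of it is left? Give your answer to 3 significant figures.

ATP14L fusion protein, 3870 copies per cell

CYP3B transcript: 8060 × (1/2)^1.7059 ≈ 2470.7 copies per cell.
ATP14L fusion protein: 8060 × (1/2)^1.0573 ≈ 3873.1 copies per cell.
ATP14L fusion protein has more remaining, at ≈ 3873.1 copies per cell.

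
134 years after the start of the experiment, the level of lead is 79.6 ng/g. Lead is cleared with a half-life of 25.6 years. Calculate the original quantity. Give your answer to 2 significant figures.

3000 ng/g

Number of half-lives elapsed: n = 134/25.6 ≈ 5.2344.
A₀ = A × 2^n = 79.6 × 2^5.2344 = 79.6 × 37.645 ≈ 2996.5 ng/g.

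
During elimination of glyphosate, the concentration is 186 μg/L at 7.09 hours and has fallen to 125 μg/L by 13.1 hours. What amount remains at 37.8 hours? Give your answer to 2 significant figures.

Over Δt = 13.1 − 7.09 = 6.01 hours, the level fell by a factor of 186/125 ≈ 1.488.
n = log₂(1.488) ≈ 0.57337 half-lives, so t½ = 6.01/0.57337 ≈ 10.482 hours.
From t = 13.1 to t = 37.8: 125 × (1/2)^((37.8−13.1)/10.482) ≈ 24.409 μg/L.

24 μg/L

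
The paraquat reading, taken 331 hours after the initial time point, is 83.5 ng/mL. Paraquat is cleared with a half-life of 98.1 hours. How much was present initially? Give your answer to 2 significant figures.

870 ng/mL

Number of half-lives elapsed: n = 331/98.1 ≈ 3.3741.
A₀ = A × 2^n = 83.5 × 2^3.3741 = 83.5 × 10.368 ≈ 865.75 ng/mL.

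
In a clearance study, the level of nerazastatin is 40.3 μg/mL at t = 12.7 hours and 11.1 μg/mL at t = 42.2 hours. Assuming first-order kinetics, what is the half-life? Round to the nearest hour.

16 hours

Over Δt = 42.2 − 12.7 = 29.5 hours, the level fell by a factor of 40.3/11.1 ≈ 3.6306.
n = log₂(3.6306) ≈ 1.8602 half-lives, so t½ = 29.5/1.8602 ≈ 15.858 hours.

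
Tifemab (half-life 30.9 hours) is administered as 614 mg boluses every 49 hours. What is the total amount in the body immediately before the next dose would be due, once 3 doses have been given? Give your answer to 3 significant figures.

295 mg

The 3 doses were given 147, 98, 49 hours ago.
Total = 614·(1/2)^(147/30.9) + 614·(1/2)^(98/30.9) + 614·(1/2)^(49/30.9)
      = 22.703 + 68.147 + 204.55 ≈ 295.4 mg.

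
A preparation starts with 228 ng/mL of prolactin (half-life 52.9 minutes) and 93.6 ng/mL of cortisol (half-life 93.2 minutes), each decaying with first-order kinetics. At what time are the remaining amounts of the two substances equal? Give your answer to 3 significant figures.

Set 228·(1/2)^(t/52.9) = 93.6·(1/2)^(t/93.2).
Taking log₂: log₂(228/93.6) = t·(1/52.9 − 1/93.2).
log₂(2.4359) = 1.2845; 1/52.9 − 1/93.2 = 0.008174.
t = 1.2845 / 0.008174 ≈ 157.14 minutes.

157 minutes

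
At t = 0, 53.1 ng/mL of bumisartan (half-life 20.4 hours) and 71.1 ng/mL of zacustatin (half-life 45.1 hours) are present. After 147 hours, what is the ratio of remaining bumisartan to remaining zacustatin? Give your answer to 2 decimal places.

0.05

bumisartan: 53.1 × (1/2)^(147/20.4) = 53.1 × (1/2)^7.2059 ≈ 0.35967 ng/mL.
zacustatin: 71.1 × (1/2)^(147/45.1) = 71.1 × (1/2)^3.2594 ≈ 7.4248 ng/mL.
Ratio ≈ 0.35967 / 7.4248 ≈ 0.048442.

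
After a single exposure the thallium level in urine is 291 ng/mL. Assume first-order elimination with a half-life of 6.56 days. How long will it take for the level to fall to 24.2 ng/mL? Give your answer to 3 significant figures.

Fraction remaining = 24.2/291 ≈ 0.083162.
n = log₂(291/24.2) = ln(12.025)/ln 2 ≈ 3.5879 half-lives.
t = n × t½ = 3.5879 × 6.56 ≈ 23.537 days.

23.5 days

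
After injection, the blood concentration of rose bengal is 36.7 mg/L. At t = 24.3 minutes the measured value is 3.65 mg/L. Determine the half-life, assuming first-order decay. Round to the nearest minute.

A/A₀ = 3.65/36.7 ≈ 0.099455.
n = log₂(10.055) ≈ 3.3298 half-lives elapsed in 24.3 minutes.
t½ = 24.3/3.3298 ≈ 7.2977 minutes.

7 minutes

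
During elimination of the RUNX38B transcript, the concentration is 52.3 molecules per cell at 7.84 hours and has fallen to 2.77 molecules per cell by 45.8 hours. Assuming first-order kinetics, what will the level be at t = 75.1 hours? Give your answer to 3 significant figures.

0.287 molecules per cell

Over Δt = 45.8 − 7.84 = 37.96 hours, the level fell by a factor of 52.3/2.77 ≈ 18.881.
n = log₂(18.881) ≈ 4.2389 half-lives, so t½ = 37.96/4.2389 ≈ 8.9553 hours.
From t = 45.8 to t = 75.1: 2.77 × (1/2)^((75.1−45.8)/8.9553) ≈ 0.28679 molecules per cell.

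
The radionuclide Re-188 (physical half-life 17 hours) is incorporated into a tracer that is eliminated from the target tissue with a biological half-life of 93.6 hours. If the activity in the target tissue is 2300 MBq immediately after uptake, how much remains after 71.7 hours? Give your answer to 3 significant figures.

1/t_eff = 1/t_phys + 1/t_biol = 1/17 + 1/93.6 = 0.069507 per hour.
t_eff = 17 × 93.6 / (17 + 93.6) ≈ 14.387 hours.
Remaining = 2300 × (1/2)^(71.7/14.387) = 2300 × (1/2)^4.9837 ≈ 72.693 MBq.

72.7 MBq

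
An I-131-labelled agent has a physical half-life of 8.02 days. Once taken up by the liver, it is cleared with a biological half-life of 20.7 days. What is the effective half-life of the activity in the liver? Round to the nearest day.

1/t_eff = 1/t_phys + 1/t_biol = 1/8.02 + 1/20.7 = 0.173 per day.
t_eff = 8.02 × 20.7 / (8.02 + 20.7) ≈ 5.7804 days.

6 days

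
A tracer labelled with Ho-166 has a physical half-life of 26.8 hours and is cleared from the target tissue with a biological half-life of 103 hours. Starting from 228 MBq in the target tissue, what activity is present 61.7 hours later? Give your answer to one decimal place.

30.5 MBq

1/t_eff = 1/t_phys + 1/t_biol = 1/26.8 + 1/103 = 0.047022 per hour.
t_eff = 26.8 × 103 / (26.8 + 103) ≈ 21.267 hours.
Remaining = 228 × (1/2)^(61.7/21.267) = 228 × (1/2)^2.9013 ≈ 30.519 MBq.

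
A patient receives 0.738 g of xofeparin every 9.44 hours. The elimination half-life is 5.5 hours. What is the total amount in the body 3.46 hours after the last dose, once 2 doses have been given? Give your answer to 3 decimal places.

0.622 g

The 2 doses were given 12.9, 3.46 hours ago.
Total = 0.738·(1/2)^(12.9/5.5) + 0.738·(1/2)^(3.46/5.5)
      = 0.14521 + 0.47718 ≈ 0.62239 g.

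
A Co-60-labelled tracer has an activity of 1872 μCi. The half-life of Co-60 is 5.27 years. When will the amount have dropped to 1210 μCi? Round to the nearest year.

Fraction remaining = 1210/1872 ≈ 0.64637.
n = log₂(1872/1210) = ln(1.5471)/ln 2 ≈ 0.62957 half-lives.
t = n × t½ = 0.62957 × 5.27 ≈ 3.3179 years.

3 years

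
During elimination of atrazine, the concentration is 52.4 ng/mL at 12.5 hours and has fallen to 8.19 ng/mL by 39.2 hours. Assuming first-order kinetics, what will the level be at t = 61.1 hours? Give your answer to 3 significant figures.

Over Δt = 39.2 − 12.5 = 26.7 hours, the level fell by a factor of 52.4/8.19 ≈ 6.398.
n = log₂(6.398) ≈ 2.6776 half-lives, so t½ = 26.7/2.6776 ≈ 9.9715 hours.
From t = 39.2 to t = 61.1: 8.19 × (1/2)^((61.1−39.2)/9.9715) ≈ 1.7871 ng/mL.

1.79 ng/mL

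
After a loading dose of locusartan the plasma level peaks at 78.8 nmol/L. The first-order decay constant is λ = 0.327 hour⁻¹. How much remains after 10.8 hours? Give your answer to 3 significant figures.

t½ = ln 2 / λ = 0.69315 / 0.327 ≈ 2.1197 hours.
Number of half-lives: n = 10.8/2.1197 ≈ 5.095.
Remaining = 78.8 × (1/2)^5.095 = 78.8 × 0.029258 ≈ 2.3055 nmol/L.

2.31 nmol/L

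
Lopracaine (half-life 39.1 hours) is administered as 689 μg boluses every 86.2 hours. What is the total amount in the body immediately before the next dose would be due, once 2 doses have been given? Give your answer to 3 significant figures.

The 2 doses were given 172.4, 86.2 hours ago.
Total = 689·(1/2)^(172.4/39.1) + 689·(1/2)^(86.2/39.1)
      = 32.428 + 149.47 ≈ 181.9 μg.

182 μg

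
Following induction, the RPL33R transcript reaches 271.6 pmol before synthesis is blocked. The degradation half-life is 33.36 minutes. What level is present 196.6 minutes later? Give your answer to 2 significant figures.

4.6 pmol

Number of half-lives: n = 196.6/33.36 ≈ 5.8933.
Remaining = 271.6 × (1/2)^5.8933 = 271.6 × 0.016825 ≈ 4.5696 pmol.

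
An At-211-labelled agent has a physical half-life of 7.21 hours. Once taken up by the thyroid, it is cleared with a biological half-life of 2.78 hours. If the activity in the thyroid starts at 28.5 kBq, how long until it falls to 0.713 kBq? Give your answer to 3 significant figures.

10.7 hours

1/t_eff = 1/t_phys + 1/t_biol = 1/7.21 + 1/2.78 = 0.49841 per hour.
t_eff = 7.21 × 2.78 / (7.21 + 2.78) ≈ 2.0064 hours.
n = log₂(28.5/0.713) ≈ 5.3209; t = 5.3209 × 2.0064 ≈ 10.676 hours.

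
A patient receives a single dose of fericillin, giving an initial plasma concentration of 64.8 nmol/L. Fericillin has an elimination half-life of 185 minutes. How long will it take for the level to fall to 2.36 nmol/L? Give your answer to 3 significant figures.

884 minutes

Fraction remaining = 2.36/64.8 ≈ 0.03642.
n = log₂(64.8/2.36) = ln(27.458)/ln 2 ≈ 4.7791 half-lives.
t = n × t½ = 4.7791 × 185 ≈ 884.14 minutes.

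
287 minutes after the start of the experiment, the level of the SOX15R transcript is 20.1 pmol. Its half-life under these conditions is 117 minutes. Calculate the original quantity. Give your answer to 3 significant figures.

110 pmol

Number of half-lives elapsed: n = 287/117 ≈ 2.453.
A₀ = A × 2^n = 20.1 × 2^2.453 = 20.1 × 5.4755 ≈ 110.06 pmol.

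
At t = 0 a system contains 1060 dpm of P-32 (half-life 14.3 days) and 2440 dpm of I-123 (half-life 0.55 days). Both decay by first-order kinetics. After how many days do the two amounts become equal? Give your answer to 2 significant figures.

Set 1060·(1/2)^(t/14.3) = 2440·(1/2)^(t/0.55).
Taking log₂: log₂(1060/2440) = t·(1/14.3 − 1/0.55).
log₂(0.43443) = -1.2028; 1/14.3 − 1/0.55 = -1.7483.
t = -1.2028 / -1.7483 ≈ 0.68801 days.

0.69 days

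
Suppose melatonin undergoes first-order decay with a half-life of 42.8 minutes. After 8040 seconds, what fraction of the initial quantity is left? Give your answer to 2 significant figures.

8040 seconds = 134 minutes.
n = 134/42.8 ≈ 3.1308 half-lives.
Fraction remaining = (1/2)^3.1308 ≈ 0.11416.

0.11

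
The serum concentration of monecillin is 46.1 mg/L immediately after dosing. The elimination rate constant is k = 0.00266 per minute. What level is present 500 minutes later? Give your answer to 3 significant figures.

12.2 mg/L

t½ = ln 2 / k = 0.69315 / 0.00266 ≈ 260.58 minutes.
Number of half-lives: n = 500/260.58 ≈ 1.9188.
Remaining = 46.1 × (1/2)^1.9188 = 46.1 × 0.26448 ≈ 12.192 mg/L.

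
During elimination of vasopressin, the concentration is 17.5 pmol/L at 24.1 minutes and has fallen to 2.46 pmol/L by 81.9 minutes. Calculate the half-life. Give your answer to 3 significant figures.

20.4 minutes

Over Δt = 81.9 − 24.1 = 57.8 minutes, the level fell by a factor of 17.5/2.46 ≈ 7.1138.
n = log₂(7.1138) ≈ 2.8306 half-lives, so t½ = 57.8/2.8306 ≈ 20.42 minutes.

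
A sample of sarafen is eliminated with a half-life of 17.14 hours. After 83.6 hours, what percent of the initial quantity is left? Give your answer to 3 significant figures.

n = 83.6/17.14 ≈ 4.8775 half-lives.
Fraction remaining = (1/2)^4.8775 ≈ 0.03402, i.e. 3.402%.

3.40%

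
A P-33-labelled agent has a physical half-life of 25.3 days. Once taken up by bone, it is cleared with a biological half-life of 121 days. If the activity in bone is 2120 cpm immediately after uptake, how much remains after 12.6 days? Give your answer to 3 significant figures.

1400 cpm

1/t_eff = 1/t_phys + 1/t_biol = 1/25.3 + 1/121 = 0.04779 per day.
t_eff = 25.3 × 121 / (25.3 + 121) ≈ 20.925 days.
Remaining = 2120 × (1/2)^(12.6/20.925) = 2120 × (1/2)^0.60216 ≈ 1396.6 cpm.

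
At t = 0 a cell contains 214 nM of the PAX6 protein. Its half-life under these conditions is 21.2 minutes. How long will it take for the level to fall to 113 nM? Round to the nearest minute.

20 minutes

Fraction remaining = 113/214 ≈ 0.52804.
n = log₂(214/113) = ln(1.8938)/ln 2 ≈ 0.92129 half-lives.
t = n × t½ = 0.92129 × 21.2 ≈ 19.531 minutes.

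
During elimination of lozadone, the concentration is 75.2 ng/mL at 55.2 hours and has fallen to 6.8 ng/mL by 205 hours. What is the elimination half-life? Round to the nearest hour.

43 hours

Over Δt = 205 − 55.2 = 149.8 hours, the level fell by a factor of 75.2/6.8 ≈ 11.059.
n = log₂(11.059) ≈ 3.4671 half-lives, so t½ = 149.8/3.4671 ≈ 43.206 hours.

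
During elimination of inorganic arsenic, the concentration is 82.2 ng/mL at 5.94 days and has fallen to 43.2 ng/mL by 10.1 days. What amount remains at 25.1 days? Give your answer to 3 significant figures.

4.25 ng/mL

Over Δt = 10.1 − 5.94 = 4.16 days, the level fell by a factor of 82.2/43.2 ≈ 1.9028.
n = log₂(1.9028) ≈ 0.92811 half-lives, so t½ = 4.16/0.92811 ≈ 4.4822 days.
From t = 10.1 to t = 25.1: 43.2 × (1/2)^((25.1−10.1)/4.4822) ≈ 4.2469 ng/mL.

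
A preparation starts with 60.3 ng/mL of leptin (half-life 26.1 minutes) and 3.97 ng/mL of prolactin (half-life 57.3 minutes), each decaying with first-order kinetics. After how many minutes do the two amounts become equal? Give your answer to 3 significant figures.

Set 60.3·(1/2)^(t/26.1) = 3.97·(1/2)^(t/57.3).
Taking log₂: log₂(60.3/3.97) = t·(1/26.1 − 1/57.3).
log₂(15.189) = 3.9249; 1/26.1 − 1/57.3 = 0.020862.
t = 3.9249 / 0.020862 ≈ 188.14 minutes.

188 minutes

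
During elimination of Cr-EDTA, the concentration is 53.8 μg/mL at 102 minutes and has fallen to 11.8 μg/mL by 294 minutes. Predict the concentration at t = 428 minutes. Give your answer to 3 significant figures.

Over Δt = 294 − 102 = 192 minutes, the level fell by a factor of 53.8/11.8 ≈ 4.5593.
n = log₂(4.5593) ≈ 2.1888 half-lives, so t½ = 192/2.1888 ≈ 87.719 minutes.
From t = 294 to t = 428: 11.8 × (1/2)^((428−294)/87.719) ≈ 4.0928 μg/mL.

4.09 μg/mL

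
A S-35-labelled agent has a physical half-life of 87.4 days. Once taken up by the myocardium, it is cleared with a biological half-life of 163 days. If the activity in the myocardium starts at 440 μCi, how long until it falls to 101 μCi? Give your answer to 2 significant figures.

120 days

1/t_eff = 1/t_phys + 1/t_biol = 1/87.4 + 1/163 = 0.017577 per day.
t_eff = 87.4 × 163 / (87.4 + 163) ≈ 56.894 days.
n = log₂(440/101) ≈ 2.1231; t = 2.1231 × 56.894 ≈ 120.79 days.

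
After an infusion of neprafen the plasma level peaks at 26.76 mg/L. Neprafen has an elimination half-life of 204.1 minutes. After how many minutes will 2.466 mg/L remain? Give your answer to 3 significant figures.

702 minutes

Fraction remaining = 2.466/26.76 ≈ 0.092152.
n = log₂(26.76/2.466) = ln(10.852)/ln 2 ≈ 3.4398 half-lives.
t = n × t½ = 3.4398 × 204.1 ≈ 702.07 minutes.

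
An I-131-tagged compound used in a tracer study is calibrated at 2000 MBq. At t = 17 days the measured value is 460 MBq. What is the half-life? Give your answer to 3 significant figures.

8.02 days

A/A₀ = 460/2000 ≈ 0.23.
n = log₂(4.3478) ≈ 2.1203 half-lives elapsed in 17 days.
t½ = 17/2.1203 ≈ 8.0178 days.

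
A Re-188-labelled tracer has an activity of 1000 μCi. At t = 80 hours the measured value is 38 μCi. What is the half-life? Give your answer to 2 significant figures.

A/A₀ = 38/1000 ≈ 0.038.
n = log₂(26.316) ≈ 4.7179 half-lives elapsed in 80 hours.
t½ = 80/4.7179 ≈ 16.957 hours.

17 hours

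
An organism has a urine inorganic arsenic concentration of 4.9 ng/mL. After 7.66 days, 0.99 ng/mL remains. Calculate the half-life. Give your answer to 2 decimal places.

A/A₀ = 0.99/4.9 ≈ 0.20204.
n = log₂(4.9495) ≈ 2.3073 half-lives elapsed in 7.66 days.
t½ = 7.66/2.3073 ≈ 3.3199 days.

3.32 days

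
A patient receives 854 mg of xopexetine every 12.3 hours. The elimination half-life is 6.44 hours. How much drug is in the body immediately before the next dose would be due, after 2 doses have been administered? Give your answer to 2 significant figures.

The 2 doses were given 24.6, 12.3 hours ago.
Total = 854·(1/2)^(24.6/6.44) + 854·(1/2)^(12.3/6.44)
      = 60.473 + 227.25 ≈ 287.73 mg.

290 mg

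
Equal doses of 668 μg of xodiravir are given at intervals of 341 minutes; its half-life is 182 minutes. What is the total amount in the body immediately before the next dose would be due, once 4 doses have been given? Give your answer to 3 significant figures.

249 μg

The 4 doses were given 1364, 1023, 682, 341 minutes ago.
Total = 668·(1/2)^(1364/182) + 668·(1/2)^(1023/182) + 668·(1/2)^(682/182) + 668·(1/2)^(341/182)
      = 3.7043 + 13.574 + 49.744 + 182.29 ≈ 249.31 μg.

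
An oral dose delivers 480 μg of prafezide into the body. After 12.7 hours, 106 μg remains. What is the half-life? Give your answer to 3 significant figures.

A/A₀ = 106/480 ≈ 0.22083.
n = log₂(4.5283) ≈ 2.179 half-lives elapsed in 12.7 hours.
t½ = 12.7/2.179 ≈ 5.8284 hours.

5.83 hours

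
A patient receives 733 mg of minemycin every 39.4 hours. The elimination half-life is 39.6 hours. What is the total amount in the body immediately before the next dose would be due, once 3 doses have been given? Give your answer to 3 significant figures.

645 mg

The 3 doses were given 118.2, 78.8, 39.4 hours ago.
Total = 733·(1/2)^(118.2/39.6) + 733·(1/2)^(78.8/39.6) + 733·(1/2)^(39.4/39.6)
      = 92.592 + 184.54 + 367.79 ≈ 644.92 mg.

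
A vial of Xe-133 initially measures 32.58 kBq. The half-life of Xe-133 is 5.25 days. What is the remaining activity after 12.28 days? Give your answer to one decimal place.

6.4 kBq

Number of half-lives: n = 12.28/5.25 ≈ 2.339.
Remaining = 32.58 × (1/2)^2.339 = 32.58 × 0.19764 ≈ 6.4391 kBq.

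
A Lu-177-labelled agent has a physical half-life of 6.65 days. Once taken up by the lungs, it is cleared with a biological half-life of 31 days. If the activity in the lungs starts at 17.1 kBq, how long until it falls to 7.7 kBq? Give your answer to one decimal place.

6.3 days

1/t_eff = 1/t_phys + 1/t_biol = 1/6.65 + 1/31 = 0.18263 per day.
t_eff = 6.65 × 31 / (6.65 + 31) ≈ 5.4754 days.
n = log₂(17.1/7.7) ≈ 1.1511; t = 1.1511 × 5.4754 ≈ 6.3026 days.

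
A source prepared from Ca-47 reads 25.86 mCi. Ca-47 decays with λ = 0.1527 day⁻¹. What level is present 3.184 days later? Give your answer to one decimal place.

15.9 mCi

t½ = ln 2 / λ = 0.69315 / 0.1527 ≈ 4.5393 days.
Number of half-lives: n = 3.184/4.5393 ≈ 0.70143.
Remaining = 25.86 × (1/2)^0.70143 = 25.86 × 0.61496 ≈ 15.903 mCi.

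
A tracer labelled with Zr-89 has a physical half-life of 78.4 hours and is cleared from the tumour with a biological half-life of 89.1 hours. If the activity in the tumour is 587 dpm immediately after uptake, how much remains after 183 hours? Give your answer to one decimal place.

1/t_eff = 1/t_phys + 1/t_biol = 1/78.4 + 1/89.1 = 0.023978 per hour.
t_eff = 78.4 × 89.1 / (78.4 + 89.1) ≈ 41.704 hours.
Remaining = 587 × (1/2)^(183/41.704) = 587 × (1/2)^4.3881 ≈ 28.035 dpm.

28.0 dpm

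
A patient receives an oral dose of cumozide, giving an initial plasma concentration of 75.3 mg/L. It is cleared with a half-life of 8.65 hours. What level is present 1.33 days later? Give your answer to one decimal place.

Convert the elapsed time: 1.33 days = 31.92 hours.
Number of half-lives: n = 31.92/8.65 ≈ 3.6902.
Remaining = 75.3 × (1/2)^3.6902 = 75.3 × 0.077472 ≈ 5.8337 mg/L.

5.8 mg/L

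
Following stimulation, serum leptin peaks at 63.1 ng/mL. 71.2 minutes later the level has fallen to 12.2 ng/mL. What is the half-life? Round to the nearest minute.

A/A₀ = 12.2/63.1 ≈ 0.19334.
n = log₂(5.1721) ≈ 2.3708 half-lives elapsed in 71.2 minutes.
t½ = 71.2/2.3708 ≈ 30.033 minutes.

30 minutes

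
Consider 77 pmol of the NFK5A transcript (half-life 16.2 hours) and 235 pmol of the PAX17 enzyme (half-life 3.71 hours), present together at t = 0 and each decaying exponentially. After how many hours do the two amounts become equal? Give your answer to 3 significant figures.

Set 77·(1/2)^(t/16.2) = 235·(1/2)^(t/3.71).
Taking log₂: log₂(77/235) = t·(1/16.2 − 1/3.71).
log₂(0.32766) = -1.6097; 1/16.2 − 1/3.71 = -0.20781.
t = -1.6097 / -0.20781 ≈ 7.746 hours.

7.75 hours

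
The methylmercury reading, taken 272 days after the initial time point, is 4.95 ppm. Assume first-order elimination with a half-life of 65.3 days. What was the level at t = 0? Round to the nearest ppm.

Number of half-lives elapsed: n = 272/65.3 ≈ 4.1654.
A₀ = A × 2^n = 4.95 × 2^4.1654 = 4.95 × 17.944 ≈ 88.82 ppm.

89 ppm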